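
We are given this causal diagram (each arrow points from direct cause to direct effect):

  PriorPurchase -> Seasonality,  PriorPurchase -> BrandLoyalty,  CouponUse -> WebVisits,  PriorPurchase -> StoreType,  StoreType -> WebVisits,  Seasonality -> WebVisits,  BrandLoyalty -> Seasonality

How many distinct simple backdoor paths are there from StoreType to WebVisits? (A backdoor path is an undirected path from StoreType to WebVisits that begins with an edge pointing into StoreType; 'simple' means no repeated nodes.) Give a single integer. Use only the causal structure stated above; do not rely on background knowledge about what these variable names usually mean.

A backdoor path from StoreType to WebVisits is any simple undirected path whose first edge points into StoreType (i.e. leaves StoreType via a parent).
Parents of StoreType: {PriorPurchase}.
Enumerating:
  P1: StoreType <- PriorPurchase -> BrandLoyalty -> Seasonality -> WebVisits
  P2: StoreType <- PriorPurchase -> Seasonality -> WebVisits
That exhausts the simple backdoor paths. Count: 2.

2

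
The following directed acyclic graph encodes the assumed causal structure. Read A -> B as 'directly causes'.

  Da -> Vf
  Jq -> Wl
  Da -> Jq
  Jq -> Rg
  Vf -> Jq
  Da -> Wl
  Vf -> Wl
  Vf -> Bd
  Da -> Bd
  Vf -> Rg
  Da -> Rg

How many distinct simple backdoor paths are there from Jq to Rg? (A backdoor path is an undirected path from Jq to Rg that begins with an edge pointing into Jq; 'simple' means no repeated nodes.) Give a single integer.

8

A backdoor path from Jq to Rg is any simple undirected path whose first edge points into Jq (i.e. leaves Jq via a parent).
Parents of Jq: {Da, Vf}.
Enumerating:
  P1: Jq <- Da -> Vf -> Rg
  P2: Jq <- Da -> Bd <- Vf -> Rg
  P3: Jq <- Da -> Rg
  P4: Jq <- Da -> Wl <- Vf -> Rg
  P5: Jq <- Vf <- Da -> Rg
  P6: Jq <- Vf -> Bd <- Da -> Rg
  P7: Jq <- Vf -> Rg
  P8: Jq <- Vf -> Wl <- Da -> Rg
That exhausts the simple backdoor paths. Count: 8.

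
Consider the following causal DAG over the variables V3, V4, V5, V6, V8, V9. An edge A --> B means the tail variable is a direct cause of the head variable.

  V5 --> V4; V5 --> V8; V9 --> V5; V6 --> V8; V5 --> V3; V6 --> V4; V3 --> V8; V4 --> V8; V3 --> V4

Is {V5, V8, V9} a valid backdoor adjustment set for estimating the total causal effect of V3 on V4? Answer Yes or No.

No

Backdoor paths from V3 to V4 (paths whose first edge points into V3):
  P1: V3 <- V5 -> V4
  P2: V3 <- V5 -> V8 <- V6 -> V4
  P3: V3 <- V5 -> V8 <- V4
Condition 1 (no descendant of V3 in the set): FAILS — V8 is a descendant of V3.
Condition 2 (every backdoor path blocked by {V5, V8, V9}):
  P1: blocked at fork node V5 ∈ conditioning set.
  P2: blocked at fork node V5 ∈ conditioning set.
  P3: blocked at fork node V5 ∈ conditioning set.
{V5, V8, V9} does not satisfy the backdoor criterion.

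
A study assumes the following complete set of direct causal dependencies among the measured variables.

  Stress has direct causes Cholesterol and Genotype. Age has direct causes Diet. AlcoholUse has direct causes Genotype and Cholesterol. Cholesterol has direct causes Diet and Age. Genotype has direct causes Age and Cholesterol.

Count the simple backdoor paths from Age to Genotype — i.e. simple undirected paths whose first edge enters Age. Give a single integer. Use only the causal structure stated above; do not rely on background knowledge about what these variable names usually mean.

3

A backdoor path from Age to Genotype is any simple undirected path whose first edge points into Age (i.e. leaves Age via a parent).
Parents of Age: {Diet}.
Enumerating:
  P1: Age <- Diet -> Cholesterol -> Genotype
  P2: Age <- Diet -> Cholesterol -> Stress <- Genotype
  P3: Age <- Diet -> Cholesterol -> AlcoholUse <- Genotype
That exhausts the simple backdoor paths. Count: 3.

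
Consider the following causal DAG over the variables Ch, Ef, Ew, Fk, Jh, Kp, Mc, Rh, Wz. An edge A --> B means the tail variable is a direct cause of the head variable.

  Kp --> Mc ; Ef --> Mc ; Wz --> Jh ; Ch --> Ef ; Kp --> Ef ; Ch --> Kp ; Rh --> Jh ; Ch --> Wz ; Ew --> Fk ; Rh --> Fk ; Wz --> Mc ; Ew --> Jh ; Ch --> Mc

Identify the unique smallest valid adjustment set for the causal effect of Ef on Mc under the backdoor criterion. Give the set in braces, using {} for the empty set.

{Ch, Kp}

Variables eligible for adjustment (non-descendants of Ef, excluding Ef and Mc): {Ch, Ew, Fk, Jh, Kp, Rh, Wz}.
Backdoor paths from Ef to Mc:
  P1: Ef <- Ch -> Kp -> Mc
  P2: Ef <- Ch -> Wz -> Mc
  P3: Ef <- Ch -> Mc
  P4: Ef <- Kp <- Ch -> Wz -> Mc
  P5: Ef <- Kp <- Ch -> Mc
  P6: Ef <- Kp -> Mc
The empty set is not sufficient: P1 (Ef <- Ch -> Kp -> Mc) has no collider blocking it and no conditioned non-collider, so it is open.
Try {Ch, Kp}:
  P1: blocked at fork node Ch ∈ conditioning set.
  P2: blocked at fork node Ch ∈ conditioning set.
  P3: blocked at fork node Ch ∈ conditioning set.
  P4: blocked at chain node Kp ∈ conditioning set.
  P5: blocked at chain node Kp ∈ conditioning set.
  P6: blocked at fork node Kp ∈ conditioning set.
{Ch, Kp} contains no descendant of Ef and blocks every backdoor path.
Every element of {Ch, Kp} is needed (dropping Ch leaves P2 open; dropping Kp leaves P6 open), so no proper subset is valid.
Among all size-2 subsets of the eligible variables, only {Ch, Kp} blocks every backdoor path, so it is the unique smallest valid adjustment set.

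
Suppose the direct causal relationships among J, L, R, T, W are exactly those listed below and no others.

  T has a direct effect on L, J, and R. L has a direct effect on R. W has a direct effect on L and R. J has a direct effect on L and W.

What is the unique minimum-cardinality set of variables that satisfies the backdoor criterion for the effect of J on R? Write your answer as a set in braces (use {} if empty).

{T}

Variables eligible for adjustment (non-descendants of J, excluding J and R): {T}.
Backdoor paths from J to R:
  P1: J <- T -> L <- W -> R
  P2: J <- T -> L -> R
  P3: J <- T -> R
The empty set is not sufficient: P2 (J <- T -> L -> R) has no collider blocking it and no conditioned non-collider, so it is open.
Try {T}:
  P1: blocked at fork node T ∈ conditioning set.
  P2: blocked at fork node T ∈ conditioning set.
  P3: blocked at fork node T ∈ conditioning set.
{T} contains no descendant of J and blocks every backdoor path.
{T} is the unique smallest valid adjustment set.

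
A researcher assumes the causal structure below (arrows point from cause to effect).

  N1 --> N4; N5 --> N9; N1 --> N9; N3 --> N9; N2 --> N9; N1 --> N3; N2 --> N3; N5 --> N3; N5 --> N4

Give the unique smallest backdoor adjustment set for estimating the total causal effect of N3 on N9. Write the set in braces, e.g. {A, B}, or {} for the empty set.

Variables eligible for adjustment (non-descendants of N3, excluding N3 and N9): {N1, N2, N4, N5}.
Backdoor paths from N3 to N9:
  P1: N3 <- N2 -> N9
  P2: N3 <- N5 -> N4 <- N1 -> N9
  P3: N3 <- N5 -> N9
  P4: N3 <- N1 -> N4 <- N5 -> N9
  P5: N3 <- N1 -> N9
The empty set is not sufficient: P1 (N3 <- N2 -> N9) has no collider blocking it and no conditioned non-collider, so it is open.
Try {N1, N2, N5}:
  P1: blocked at fork node N2 ∈ conditioning set.
  P2: blocked at fork node N5 ∈ conditioning set.
  P3: blocked at fork node N5 ∈ conditioning set.
  P4: blocked at fork node N1 ∈ conditioning set.
  P5: blocked at fork node N1 ∈ conditioning set.
{N1, N2, N5} contains no descendant of N3 and blocks every backdoor path.
Every element of {N1, N2, N5} is needed (dropping N1 leaves P5 open; dropping N2 leaves P1 open; dropping N5 leaves P3 open), so no proper subset is valid.
Among all size-3 subsets of the eligible variables, only {N1, N2, N5} blocks every backdoor path, so it is the unique smallest valid adjustment set.

{N1, N2, N5}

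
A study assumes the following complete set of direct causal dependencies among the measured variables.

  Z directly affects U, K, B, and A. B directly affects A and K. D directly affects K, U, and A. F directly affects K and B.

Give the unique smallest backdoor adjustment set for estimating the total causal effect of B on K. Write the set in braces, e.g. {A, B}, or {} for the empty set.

{F, Z}

Variables eligible for adjustment (non-descendants of B, excluding B and K): {D, F, U, Z}.
Backdoor paths from B to K:
  P1: B <- Z -> U <- D -> K
  P2: B <- Z -> A <- D -> K
  P3: B <- Z -> K
  P4: B <- F -> K
The empty set is not sufficient: P3 (B <- Z -> K) has no collider blocking it and no conditioned non-collider, so it is open.
Try {F, Z}:
  P1: blocked at fork node Z ∈ conditioning set.
  P2: blocked at fork node Z ∈ conditioning set.
  P3: blocked at fork node Z ∈ conditioning set.
  P4: blocked at fork node F ∈ conditioning set.
{F, Z} contains no descendant of B and blocks every backdoor path.
Every element of {F, Z} is needed (dropping F leaves P4 open; dropping Z leaves P3 open), so no proper subset is valid.
Among all size-2 subsets of the eligible variables, only {F, Z} blocks every backdoor path, so it is the unique smallest valid adjustment set.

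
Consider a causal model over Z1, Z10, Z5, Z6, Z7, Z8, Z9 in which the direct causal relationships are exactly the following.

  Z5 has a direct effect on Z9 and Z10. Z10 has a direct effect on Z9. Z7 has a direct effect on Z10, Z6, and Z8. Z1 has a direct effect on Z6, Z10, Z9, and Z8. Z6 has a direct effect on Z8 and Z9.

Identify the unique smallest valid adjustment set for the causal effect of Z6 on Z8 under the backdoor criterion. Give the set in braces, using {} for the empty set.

{Z1, Z7}

Variables eligible for adjustment (non-descendants of Z6, excluding Z6 and Z8): {Z1, Z10, Z5, Z7}.
Backdoor paths from Z6 to Z8:
  P1: Z6 <- Z1 -> Z10 <- Z7 -> Z8
  P2: Z6 <- Z1 -> Z9 <- Z5 -> Z10 <- Z7 -> Z8
  P3: Z6 <- Z1 -> Z9 <- Z10 <- Z7 -> Z8
  P4: Z6 <- Z1 -> Z8
  P5: Z6 <- Z7 -> Z10 <- Z1 -> Z8
  P6: Z6 <- Z7 -> Z10 <- Z5 -> Z9 <- Z1 -> Z8
  P7: Z6 <- Z7 -> Z10 -> Z9 <- Z1 -> Z8
  P8: Z6 <- Z7 -> Z8
The empty set is not sufficient: P4 (Z6 <- Z1 -> Z8) has no collider blocking it and no conditioned non-collider, so it is open.
Try {Z1, Z7}:
  P1: blocked at fork node Z1 ∈ conditioning set.
  P2: blocked at fork node Z1 ∈ conditioning set.
  P3: blocked at fork node Z1 ∈ conditioning set.
  P4: blocked at fork node Z1 ∈ conditioning set.
  P5: blocked at fork node Z7 ∈ conditioning set.
  P6: blocked at fork node Z7 ∈ conditioning set.
  P7: blocked at fork node Z7 ∈ conditioning set.
  P8: blocked at fork node Z7 ∈ conditioning set.
{Z1, Z7} contains no descendant of Z6 and blocks every backdoor path.
Every element of {Z1, Z7} is needed (dropping Z1 leaves P4 open; dropping Z7 leaves P8 open), so no proper subset is valid.
Among all size-2 subsets of the eligible variables, only {Z1, Z7} blocks every backdoor path, so it is the unique smallest valid adjustment set.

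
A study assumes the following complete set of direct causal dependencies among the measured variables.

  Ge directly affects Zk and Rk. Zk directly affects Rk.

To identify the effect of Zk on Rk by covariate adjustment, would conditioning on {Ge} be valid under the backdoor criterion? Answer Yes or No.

Backdoor paths from Zk to Rk (paths whose first edge points into Zk):
  P1: Zk <- Ge -> Rk
Condition 1 (no descendant of Zk in the set): holds — descendants of Zk are {Rk}; none are in {Ge}.
Condition 2 (every backdoor path blocked by {Ge}):
  P1: blocked at fork node Ge ∈ conditioning set.
{Ge} satisfies the backdoor criterion.

Yes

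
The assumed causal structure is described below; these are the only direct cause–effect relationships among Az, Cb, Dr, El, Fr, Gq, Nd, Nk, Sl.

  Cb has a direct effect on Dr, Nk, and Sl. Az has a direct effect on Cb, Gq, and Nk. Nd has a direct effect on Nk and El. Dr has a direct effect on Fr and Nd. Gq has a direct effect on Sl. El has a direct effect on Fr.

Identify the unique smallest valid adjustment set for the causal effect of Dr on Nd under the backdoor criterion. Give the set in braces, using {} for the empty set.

{}

Variables eligible for adjustment (non-descendants of Dr, excluding Dr and Nd): {Az, Cb, Gq, Sl}.
Backdoor paths from Dr to Nd:
  P1: Dr <- Cb <- Az -> Nk <- Nd
  P2: Dr <- Cb -> Nk <- Nd
  P3: Dr <- Cb -> Sl <- Gq <- Az -> Nk <- Nd
Each backdoor path contains an unconditioned collider, so every path is already blocked with the empty conditioning set:
  P1: blocked at collider Nk (neither it nor any descendant is in the conditioning set).
  P2: blocked at collider Nk (neither it nor any descendant is in the conditioning set).
  P3: blocked at collider Sl (neither it nor any descendant is in the conditioning set).
The empty set is therefore the unique smallest valid set.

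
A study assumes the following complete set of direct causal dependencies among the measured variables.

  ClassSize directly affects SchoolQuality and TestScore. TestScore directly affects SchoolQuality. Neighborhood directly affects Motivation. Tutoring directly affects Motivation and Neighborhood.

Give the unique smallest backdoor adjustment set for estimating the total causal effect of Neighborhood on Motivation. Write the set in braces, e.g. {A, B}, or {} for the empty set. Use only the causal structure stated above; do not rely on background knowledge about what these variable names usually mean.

{Tutoring}

Variables eligible for adjustment (non-descendants of Neighborhood, excluding Neighborhood and Motivation): {ClassSize, SchoolQuality, TestScore, Tutoring}.
Backdoor paths from Neighborhood to Motivation:
  P1: Neighborhood <- Tutoring -> Motivation
The empty set is not sufficient: P1 (Neighborhood <- Tutoring -> Motivation) has no collider blocking it and no conditioned non-collider, so it is open.
Try {Tutoring}:
  P1: blocked at fork node Tutoring ∈ conditioning set.
{Tutoring} contains no descendant of Neighborhood and blocks every backdoor path.
No other singleton works — e.g. {ClassSize} leaves P1 open — so {Tutoring} is the unique smallest valid adjustment set.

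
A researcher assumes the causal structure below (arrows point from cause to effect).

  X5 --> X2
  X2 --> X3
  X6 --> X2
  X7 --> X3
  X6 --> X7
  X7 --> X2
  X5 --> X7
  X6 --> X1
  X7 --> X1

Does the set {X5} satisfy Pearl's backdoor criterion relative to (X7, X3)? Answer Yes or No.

Backdoor paths from X7 to X3 (paths whose first edge points into X7):
  P1: X7 <- X5 -> X2 -> X3
  P2: X7 <- X6 -> X2 -> X3
Condition 1 (no descendant of X7 in the set): holds — descendants of X7 are {X1, X2, X3}; none are in {X5}.
Condition 2 (every backdoor path blocked by {X5}):
  P1: blocked at fork node X5 ∈ conditioning set.
  P2: open — no interior node is in the conditioning set.
{X5} does not satisfy the backdoor criterion.

No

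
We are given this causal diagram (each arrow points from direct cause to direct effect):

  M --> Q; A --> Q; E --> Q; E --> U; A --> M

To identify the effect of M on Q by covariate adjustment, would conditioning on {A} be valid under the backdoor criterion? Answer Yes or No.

Yes

Backdoor paths from M to Q (paths whose first edge points into M):
  P1: M <- A -> Q
Condition 1 (no descendant of M in the set): holds — descendants of M are {Q}; none are in {A}.
Condition 2 (every backdoor path blocked by {A}):
  P1: blocked at fork node A ∈ conditioning set.
{A} satisfies the backdoor criterion.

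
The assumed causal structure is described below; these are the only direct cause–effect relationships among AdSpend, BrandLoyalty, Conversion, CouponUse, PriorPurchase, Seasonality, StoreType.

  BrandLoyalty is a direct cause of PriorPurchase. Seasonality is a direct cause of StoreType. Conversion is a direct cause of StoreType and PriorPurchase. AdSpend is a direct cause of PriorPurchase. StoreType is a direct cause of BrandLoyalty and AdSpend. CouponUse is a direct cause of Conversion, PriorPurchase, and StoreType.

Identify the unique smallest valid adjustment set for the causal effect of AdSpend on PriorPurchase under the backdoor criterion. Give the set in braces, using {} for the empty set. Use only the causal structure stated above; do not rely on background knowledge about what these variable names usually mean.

Variables eligible for adjustment (non-descendants of AdSpend, excluding AdSpend and PriorPurchase): {BrandLoyalty, Conversion, CouponUse, Seasonality, StoreType}.
Backdoor paths from AdSpend to PriorPurchase:
  P1: AdSpend <- StoreType <- CouponUse -> Conversion -> PriorPurchase
  P2: AdSpend <- StoreType <- CouponUse -> PriorPurchase
  P3: AdSpend <- StoreType <- Conversion <- CouponUse -> PriorPurchase
  P4: AdSpend <- StoreType <- Conversion -> PriorPurchase
  P5: AdSpend <- StoreType -> BrandLoyalty -> PriorPurchase
The empty set is not sufficient: P1 (AdSpend <- StoreType <- CouponUse -> Conversion -> PriorPurchase) has no collider blocking it and no conditioned non-collider, so it is open.
Try {StoreType}:
  P1: blocked at chain node StoreType ∈ conditioning set.
  P2: blocked at chain node StoreType ∈ conditioning set.
  P3: blocked at chain node StoreType ∈ conditioning set.
  P4: blocked at chain node StoreType ∈ conditioning set.
  P5: blocked at fork node StoreType ∈ conditioning set.
{StoreType} contains no descendant of AdSpend and blocks every backdoor path.
No other singleton works — e.g. {Seasonality} leaves P1 open — so {StoreType} is the unique smallest valid adjustment set.

{StoreType}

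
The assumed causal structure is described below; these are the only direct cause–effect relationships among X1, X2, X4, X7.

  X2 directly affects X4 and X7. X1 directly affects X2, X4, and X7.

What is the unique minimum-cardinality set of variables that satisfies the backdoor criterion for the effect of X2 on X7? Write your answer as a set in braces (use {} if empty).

{X1}

Variables eligible for adjustment (non-descendants of X2, excluding X2 and X7): {X1}.
Backdoor paths from X2 to X7:
  P1: X2 <- X1 -> X7
The empty set is not sufficient: P1 (X2 <- X1 -> X7) has no collider blocking it and no conditioned non-collider, so it is open.
Try {X1}:
  P1: blocked at fork node X1 ∈ conditioning set.
{X1} contains no descendant of X2 and blocks every backdoor path.
{X1} is the unique smallest valid adjustment set.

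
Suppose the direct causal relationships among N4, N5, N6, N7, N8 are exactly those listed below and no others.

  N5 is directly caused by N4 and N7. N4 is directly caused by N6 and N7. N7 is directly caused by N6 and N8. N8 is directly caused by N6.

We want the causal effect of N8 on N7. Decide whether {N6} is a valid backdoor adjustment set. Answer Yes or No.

Backdoor paths from N8 to N7 (paths whose first edge points into N8):
  P1: N8 <- N6 -> N7
  P2: N8 <- N6 -> N4 <- N7
  P3: N8 <- N6 -> N4 -> N5 <- N7
Condition 1 (no descendant of N8 in the set): holds — descendants of N8 are {N4, N5, N7}; none are in {N6}.
Condition 2 (every backdoor path blocked by {N6}):
  P1: blocked at fork node N6 ∈ conditioning set.
  P2: blocked at fork node N6 ∈ conditioning set.
  P3: blocked at fork node N6 ∈ conditioning set.
{N6} satisfies the backdoor criterion.

Yes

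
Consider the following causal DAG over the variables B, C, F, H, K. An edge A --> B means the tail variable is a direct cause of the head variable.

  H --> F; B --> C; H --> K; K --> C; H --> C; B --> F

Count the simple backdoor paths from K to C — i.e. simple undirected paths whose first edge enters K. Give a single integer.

2

A backdoor path from K to C is any simple undirected path whose first edge points into K (i.e. leaves K via a parent).
Parents of K: {H}.
Enumerating:
  P1: K <- H -> C
  P2: K <- H -> F <- B -> C
That exhausts the simple backdoor paths. Count: 2.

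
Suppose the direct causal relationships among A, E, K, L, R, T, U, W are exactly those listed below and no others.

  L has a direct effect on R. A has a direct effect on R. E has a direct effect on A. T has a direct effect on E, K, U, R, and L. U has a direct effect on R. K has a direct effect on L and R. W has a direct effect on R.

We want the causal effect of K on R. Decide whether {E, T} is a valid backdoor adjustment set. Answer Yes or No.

Yes

Backdoor paths from K to R (paths whose first edge points into K):
  P1: K <- T -> E -> A -> R
  P2: K <- T -> L -> R
  P3: K <- T -> U -> R
  P4: K <- T -> R
Condition 1 (no descendant of K in the set): holds — descendants of K are {L, R}; none are in {E, T}.
Condition 2 (every backdoor path blocked by {E, T}):
  P1: blocked at fork node T ∈ conditioning set.
  P2: blocked at fork node T ∈ conditioning set.
  P3: blocked at fork node T ∈ conditioning set.
  P4: blocked at fork node T ∈ conditioning set.
{E, T} satisfies the backdoor criterion.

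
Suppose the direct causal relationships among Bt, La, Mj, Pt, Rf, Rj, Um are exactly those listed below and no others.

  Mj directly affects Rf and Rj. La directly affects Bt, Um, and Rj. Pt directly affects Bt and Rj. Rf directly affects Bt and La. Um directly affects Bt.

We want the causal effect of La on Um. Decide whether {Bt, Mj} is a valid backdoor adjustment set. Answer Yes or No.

Backdoor paths from La to Um (paths whose first edge points into La):
  P1: La <- Rf <- Mj -> Rj <- Pt -> Bt <- Um
  P2: La <- Rf -> Bt <- Um
Condition 1 (no descendant of La in the set): FAILS — Bt is a descendant of La.
Condition 2 (every backdoor path blocked by {Bt, Mj}):
  P1: blocked at fork node Mj ∈ conditioning set.
  P2: open — collider(s) Bt are conditioned on (or have a conditioned descendant) and no non-collider on the path is in the set.
{Bt, Mj} does not satisfy the backdoor criterion.

No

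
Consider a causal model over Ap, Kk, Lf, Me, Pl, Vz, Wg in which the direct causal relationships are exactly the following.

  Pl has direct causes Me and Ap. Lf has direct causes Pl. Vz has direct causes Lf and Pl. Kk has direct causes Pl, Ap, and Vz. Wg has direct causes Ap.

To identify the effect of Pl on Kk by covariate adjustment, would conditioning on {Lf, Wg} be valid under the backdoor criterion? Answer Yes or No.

No

Backdoor paths from Pl to Kk (paths whose first edge points into Pl):
  P1: Pl <- Ap -> Kk
Condition 1 (no descendant of Pl in the set): FAILS — Lf is a descendant of Pl.
Condition 2 (every backdoor path blocked by {Lf, Wg}):
  P1: open — no interior node is in the conditioning set.
{Lf, Wg} does not satisfy the backdoor criterion.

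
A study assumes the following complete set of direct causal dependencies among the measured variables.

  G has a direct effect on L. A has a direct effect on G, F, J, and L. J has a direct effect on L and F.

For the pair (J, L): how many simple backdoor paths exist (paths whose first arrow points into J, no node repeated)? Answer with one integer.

A backdoor path from J to L is any simple undirected path whose first edge points into J (i.e. leaves J via a parent).
Parents of J: {A}.
Enumerating:
  P1: J <- A -> G -> L
  P2: J <- A -> L
That exhausts the simple backdoor paths. Count: 2.

2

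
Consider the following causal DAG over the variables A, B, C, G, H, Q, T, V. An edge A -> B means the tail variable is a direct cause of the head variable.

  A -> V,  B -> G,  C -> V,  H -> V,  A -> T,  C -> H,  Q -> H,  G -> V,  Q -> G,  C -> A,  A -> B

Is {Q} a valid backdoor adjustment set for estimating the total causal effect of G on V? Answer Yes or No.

Backdoor paths from G to V (paths whose first edge points into G):
  P1: G <- Q -> H <- C -> A -> V
  P2: G <- Q -> H <- C -> V
  P3: G <- Q -> H -> V
  P4: G <- B <- A <- C -> H -> V
  P5: G <- B <- A <- C -> V
  P6: G <- B <- A -> V
Condition 1 (no descendant of G in the set): holds — descendants of G are {V}; none are in {Q}.
Condition 2 (every backdoor path blocked by {Q}):
  P1: blocked at fork node Q ∈ conditioning set.
  P2: blocked at fork node Q ∈ conditioning set.
  P3: blocked at fork node Q ∈ conditioning set.
  P4: open — no interior node is in the conditioning set.
  P5: open — no interior node is in the conditioning set.
  P6: open — no interior node is in the conditioning set.
{Q} does not satisfy the backdoor criterion.

No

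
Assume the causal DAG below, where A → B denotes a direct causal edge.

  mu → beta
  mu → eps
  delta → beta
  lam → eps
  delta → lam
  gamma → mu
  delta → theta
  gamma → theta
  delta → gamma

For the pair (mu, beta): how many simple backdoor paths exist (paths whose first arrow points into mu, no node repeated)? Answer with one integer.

2

A backdoor path from mu to beta is any simple undirected path whose first edge points into mu (i.e. leaves mu via a parent).
Parents of mu: {gamma}.
Enumerating:
  P1: mu <- gamma <- delta -> beta
  P2: mu <- gamma -> theta <- delta -> beta
That exhausts the simple backdoor paths. Count: 2.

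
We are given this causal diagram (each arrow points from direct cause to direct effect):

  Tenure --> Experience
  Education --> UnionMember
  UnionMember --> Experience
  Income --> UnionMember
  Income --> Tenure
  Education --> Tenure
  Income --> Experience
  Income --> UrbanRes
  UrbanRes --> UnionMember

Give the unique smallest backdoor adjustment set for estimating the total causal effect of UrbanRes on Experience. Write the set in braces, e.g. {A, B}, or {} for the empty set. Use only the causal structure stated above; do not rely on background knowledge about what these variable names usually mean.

Variables eligible for adjustment (non-descendants of UrbanRes, excluding UrbanRes and Experience): {Education, Income, Tenure}.
Backdoor paths from UrbanRes to Experience:
  P1: UrbanRes <- Income -> Tenure <- Education -> UnionMember -> Experience
  P2: UrbanRes <- Income -> Tenure -> Experience
  P3: UrbanRes <- Income -> UnionMember <- Education -> Tenure -> Experience
  P4: UrbanRes <- Income -> UnionMember -> Experience
  P5: UrbanRes <- Income -> Experience
The empty set is not sufficient: P2 (UrbanRes <- Income -> Tenure -> Experience) has no collider blocking it and no conditioned non-collider, so it is open.
Try {Income}:
  P1: blocked at fork node Income ∈ conditioning set.
  P2: blocked at fork node Income ∈ conditioning set.
  P3: blocked at fork node Income ∈ conditioning set.
  P4: blocked at fork node Income ∈ conditioning set.
  P5: blocked at fork node Income ∈ conditioning set.
{Income} contains no descendant of UrbanRes and blocks every backdoor path.
No other singleton works — e.g. {Education} leaves P2 open — so {Income} is the unique smallest valid adjustment set.

{Income}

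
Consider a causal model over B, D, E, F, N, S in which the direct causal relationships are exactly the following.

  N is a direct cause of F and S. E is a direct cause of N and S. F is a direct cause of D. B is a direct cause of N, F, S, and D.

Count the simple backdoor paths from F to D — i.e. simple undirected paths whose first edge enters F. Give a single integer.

A backdoor path from F to D is any simple undirected path whose first edge points into F (i.e. leaves F via a parent).
Parents of F: {B, N}.
Enumerating:
  P1: F <- B -> D
  P2: F <- N <- E -> S <- B -> D
  P3: F <- N <- B -> D
  P4: F <- N -> S <- B -> D
That exhausts the simple backdoor paths. Count: 4.

4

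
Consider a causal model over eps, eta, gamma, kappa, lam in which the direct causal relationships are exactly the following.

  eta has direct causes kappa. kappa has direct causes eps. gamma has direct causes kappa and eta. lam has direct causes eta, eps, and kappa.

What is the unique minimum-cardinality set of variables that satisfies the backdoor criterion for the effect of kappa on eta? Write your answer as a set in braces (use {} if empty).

Variables eligible for adjustment (non-descendants of kappa, excluding kappa and eta): {eps}.
Backdoor paths from kappa to eta:
  P1: kappa <- eps -> lam <- eta
Each backdoor path contains an unconditioned collider, so every path is already blocked with the empty conditioning set:
  P1: blocked at collider lam (neither it nor any descendant is in the conditioning set).
The empty set is therefore the unique smallest valid set.

{}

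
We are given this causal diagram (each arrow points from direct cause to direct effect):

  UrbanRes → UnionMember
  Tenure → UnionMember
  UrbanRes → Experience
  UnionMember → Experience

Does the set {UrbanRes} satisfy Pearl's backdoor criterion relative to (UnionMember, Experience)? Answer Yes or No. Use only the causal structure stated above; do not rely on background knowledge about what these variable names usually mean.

Backdoor paths from UnionMember to Experience (paths whose first edge points into UnionMember):
  P1: UnionMember <- UrbanRes -> Experience
Condition 1 (no descendant of UnionMember in the set): holds — descendants of UnionMember are {Experience}; none are in {UrbanRes}.
Condition 2 (every backdoor path blocked by {UrbanRes}):
  P1: blocked at fork node UrbanRes ∈ conditioning set.
{UrbanRes} satisfies the backdoor criterion.

Yes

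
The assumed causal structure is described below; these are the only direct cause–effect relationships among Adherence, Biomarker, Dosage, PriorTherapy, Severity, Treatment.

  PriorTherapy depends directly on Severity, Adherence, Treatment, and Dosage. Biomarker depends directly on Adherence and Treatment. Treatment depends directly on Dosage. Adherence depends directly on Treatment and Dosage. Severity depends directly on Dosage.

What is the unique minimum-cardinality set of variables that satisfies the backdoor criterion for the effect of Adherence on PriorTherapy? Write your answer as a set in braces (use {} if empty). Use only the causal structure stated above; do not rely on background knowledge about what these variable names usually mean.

{Dosage, Treatment}

Variables eligible for adjustment (non-descendants of Adherence, excluding Adherence and PriorTherapy): {Dosage, Severity, Treatment}.
Backdoor paths from Adherence to PriorTherapy:
  P1: Adherence <- Dosage -> Severity -> PriorTherapy
  P2: Adherence <- Dosage -> Treatment -> PriorTherapy
  P3: Adherence <- Dosage -> PriorTherapy
  P4: Adherence <- Treatment <- Dosage -> Severity -> PriorTherapy
  P5: Adherence <- Treatment <- Dosage -> PriorTherapy
  P6: Adherence <- Treatment -> PriorTherapy
The empty set is not sufficient: P1 (Adherence <- Dosage -> Severity -> PriorTherapy) has no collider blocking it and no conditioned non-collider, so it is open.
Try {Dosage, Treatment}:
  P1: blocked at fork node Dosage ∈ conditioning set.
  P2: blocked at fork node Dosage ∈ conditioning set.
  P3: blocked at fork node Dosage ∈ conditioning set.
  P4: blocked at chain node Treatment ∈ conditioning set.
  P5: blocked at chain node Treatment ∈ conditioning set.
  P6: blocked at fork node Treatment ∈ conditioning set.
{Dosage, Treatment} contains no descendant of Adherence and blocks every backdoor path.
Every element of {Dosage, Treatment} is needed (dropping Dosage leaves P1 open; dropping Treatment leaves P6 open), so no proper subset is valid.
Among all size-2 subsets of the eligible variables, only {Dosage, Treatment} blocks every backdoor path, so it is the unique smallest valid adjustment set.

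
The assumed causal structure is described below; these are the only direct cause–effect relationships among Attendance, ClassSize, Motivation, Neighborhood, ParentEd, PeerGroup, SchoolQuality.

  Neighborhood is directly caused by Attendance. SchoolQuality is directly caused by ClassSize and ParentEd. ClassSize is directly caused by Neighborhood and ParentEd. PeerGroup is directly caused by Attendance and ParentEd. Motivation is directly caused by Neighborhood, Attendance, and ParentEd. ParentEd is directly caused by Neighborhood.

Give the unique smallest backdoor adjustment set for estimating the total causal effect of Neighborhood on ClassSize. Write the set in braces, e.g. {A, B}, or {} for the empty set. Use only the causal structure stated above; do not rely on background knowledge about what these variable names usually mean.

Variables eligible for adjustment (non-descendants of Neighborhood, excluding Neighborhood and ClassSize): {Attendance}.
Backdoor paths from Neighborhood to ClassSize:
  P1: Neighborhood <- Attendance -> PeerGroup <- ParentEd -> ClassSize
  P2: Neighborhood <- Attendance -> PeerGroup <- ParentEd -> SchoolQuality <- ClassSize
  P3: Neighborhood <- Attendance -> Motivation <- ParentEd -> ClassSize
  P4: Neighborhood <- Attendance -> Motivation <- ParentEd -> SchoolQuality <- ClassSize
Each backdoor path contains an unconditioned collider, so every path is already blocked with the empty conditioning set:
  P1: blocked at collider PeerGroup (neither it nor any descendant is in the conditioning set).
  P2: blocked at collider PeerGroup (neither it nor any descendant is in the conditioning set).
  P3: blocked at collider Motivation (neither it nor any descendant is in the conditioning set).
  P4: blocked at collider Motivation (neither it nor any descendant is in the conditioning set).
The empty set is therefore the unique smallest valid set.

{}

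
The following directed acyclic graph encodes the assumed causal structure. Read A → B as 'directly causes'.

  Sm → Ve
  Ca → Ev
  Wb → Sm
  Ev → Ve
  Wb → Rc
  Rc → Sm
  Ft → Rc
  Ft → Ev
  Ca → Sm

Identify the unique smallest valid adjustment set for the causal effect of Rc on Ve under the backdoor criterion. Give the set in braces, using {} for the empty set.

Variables eligible for adjustment (non-descendants of Rc, excluding Rc and Ve): {Ca, Ev, Ft, Wb}.
Backdoor paths from Rc to Ve:
  P1: Rc <- Ft -> Ev <- Ca -> Sm -> Ve
  P2: Rc <- Ft -> Ev -> Ve
  P3: Rc <- Wb -> Sm <- Ca -> Ev -> Ve
  P4: Rc <- Wb -> Sm -> Ve
The empty set is not sufficient: P2 (Rc <- Ft -> Ev -> Ve) has no collider blocking it and no conditioned non-collider, so it is open.
Try {Ft, Wb}:
  P1: blocked at fork node Ft ∈ conditioning set.
  P2: blocked at fork node Ft ∈ conditioning set.
  P3: blocked at fork node Wb ∈ conditioning set.
  P4: blocked at fork node Wb ∈ conditioning set.
{Ft, Wb} contains no descendant of Rc and blocks every backdoor path.
Every element of {Ft, Wb} is needed (dropping Ft leaves P2 open; dropping Wb leaves P4 open), so no proper subset is valid.
Among all size-2 subsets of the eligible variables, only {Ft, Wb} blocks every backdoor path, so it is the unique smallest valid adjustment set.

{Ft, Wb}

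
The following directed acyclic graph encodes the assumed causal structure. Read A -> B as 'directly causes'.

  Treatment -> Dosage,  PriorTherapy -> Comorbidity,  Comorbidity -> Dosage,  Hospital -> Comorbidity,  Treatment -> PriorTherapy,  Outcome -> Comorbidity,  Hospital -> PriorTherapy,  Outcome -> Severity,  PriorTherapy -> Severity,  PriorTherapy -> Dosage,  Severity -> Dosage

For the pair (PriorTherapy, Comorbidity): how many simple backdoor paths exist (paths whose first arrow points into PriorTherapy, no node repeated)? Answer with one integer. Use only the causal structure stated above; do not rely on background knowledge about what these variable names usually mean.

A backdoor path from PriorTherapy to Comorbidity is any simple undirected path whose first edge points into PriorTherapy (i.e. leaves PriorTherapy via a parent).
Parents of PriorTherapy: {Hospital, Treatment}.
Enumerating:
  P1: PriorTherapy <- Hospital -> Comorbidity
  P2: PriorTherapy <- Treatment -> Dosage <- Severity <- Outcome -> Comorbidity
  P3: PriorTherapy <- Treatment -> Dosage <- Comorbidity
That exhausts the simple backdoor paths. Count: 3.

3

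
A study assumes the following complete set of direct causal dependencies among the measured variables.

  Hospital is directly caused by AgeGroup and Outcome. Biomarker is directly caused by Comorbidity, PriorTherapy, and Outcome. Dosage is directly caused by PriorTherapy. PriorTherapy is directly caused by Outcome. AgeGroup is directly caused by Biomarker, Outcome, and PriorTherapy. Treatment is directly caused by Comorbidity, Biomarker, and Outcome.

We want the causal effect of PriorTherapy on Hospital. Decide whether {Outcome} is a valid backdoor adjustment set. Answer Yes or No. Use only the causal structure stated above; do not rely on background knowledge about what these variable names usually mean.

Backdoor paths from PriorTherapy to Hospital (paths whose first edge points into PriorTherapy):
  P1: PriorTherapy <- Outcome -> Biomarker -> AgeGroup -> Hospital
  P2: PriorTherapy <- Outcome -> AgeGroup -> Hospital
  P3: PriorTherapy <- Outcome -> Treatment <- Comorbidity -> Biomarker -> AgeGroup -> Hospital
  P4: PriorTherapy <- Outcome -> Treatment <- Biomarker -> AgeGroup -> Hospital
  P5: PriorTherapy <- Outcome -> Hospital
Condition 1 (no descendant of PriorTherapy in the set): holds — descendants of PriorTherapy are {AgeGroup, Biomarker, Dosage, Hospital, Treatment}; none are in {Outcome}.
Condition 2 (every backdoor path blocked by {Outcome}):
  P1: blocked at fork node Outcome ∈ conditioning set.
  P2: blocked at fork node Outcome ∈ conditioning set.
  P3: blocked at fork node Outcome ∈ conditioning set.
  P4: blocked at fork node Outcome ∈ conditioning set.
  P5: blocked at fork node Outcome ∈ conditioning set.
{Outcome} satisfies the backdoor criterion.

Yes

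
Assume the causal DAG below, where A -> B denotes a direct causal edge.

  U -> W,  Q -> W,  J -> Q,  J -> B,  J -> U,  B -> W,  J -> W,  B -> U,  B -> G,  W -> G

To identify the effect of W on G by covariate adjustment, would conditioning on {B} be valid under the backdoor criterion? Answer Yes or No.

Backdoor paths from W to G (paths whose first edge points into W):
  P1: W <- J -> B -> G
  P2: W <- J -> U <- B -> G
  P3: W <- Q <- J -> B -> G
  P4: W <- Q <- J -> U <- B -> G
  P5: W <- B -> G
  P6: W <- U <- J -> B -> G
  P7: W <- U <- B -> G
Condition 1 (no descendant of W in the set): holds — descendants of W are {G}; none are in {B}.
Condition 2 (every backdoor path blocked by {B}):
  P1: blocked at chain node B ∈ conditioning set.
  P2: blocked at collider U (neither it nor any descendant is in the conditioning set).
  P3: blocked at chain node B ∈ conditioning set.
  P4: blocked at collider U (neither it nor any descendant is in the conditioning set).
  P5: blocked at fork node B ∈ conditioning set.
  P6: blocked at chain node B ∈ conditioning set.
  P7: blocked at fork node B ∈ conditioning set.
{B} satisfies the backdoor criterion.

Yes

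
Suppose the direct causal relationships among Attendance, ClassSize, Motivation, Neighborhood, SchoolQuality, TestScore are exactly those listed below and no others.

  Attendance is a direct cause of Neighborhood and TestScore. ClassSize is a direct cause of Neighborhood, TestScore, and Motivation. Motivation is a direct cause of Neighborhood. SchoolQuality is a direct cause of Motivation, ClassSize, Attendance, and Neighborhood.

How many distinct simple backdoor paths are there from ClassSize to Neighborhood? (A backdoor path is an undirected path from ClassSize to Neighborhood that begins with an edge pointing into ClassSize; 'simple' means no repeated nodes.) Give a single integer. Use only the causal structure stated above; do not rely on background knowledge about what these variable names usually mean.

A backdoor path from ClassSize to Neighborhood is any simple undirected path whose first edge points into ClassSize (i.e. leaves ClassSize via a parent).
Parents of ClassSize: {SchoolQuality}.
Enumerating:
  P1: ClassSize <- SchoolQuality -> Motivation -> Neighborhood
  P2: ClassSize <- SchoolQuality -> Attendance -> Neighborhood
  P3: ClassSize <- SchoolQuality -> Neighborhood
That exhausts the simple backdoor paths. Count: 3.

3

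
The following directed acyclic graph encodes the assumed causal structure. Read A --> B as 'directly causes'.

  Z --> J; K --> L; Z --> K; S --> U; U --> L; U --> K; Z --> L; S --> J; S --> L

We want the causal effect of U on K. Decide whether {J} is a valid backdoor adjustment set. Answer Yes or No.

Backdoor paths from U to K (paths whose first edge points into U):
  P1: U <- S -> J <- Z -> K
  P2: U <- S -> J <- Z -> L <- K
  P3: U <- S -> L <- Z -> K
  P4: U <- S -> L <- K
Condition 1 (no descendant of U in the set): holds — descendants of U are {K, L}; none are in {J}.
Condition 2 (every backdoor path blocked by {J}):
  P1: open — collider(s) J are conditioned on (or have a conditioned descendant) and no non-collider on the path is in the set.
  P2: blocked at collider L (neither it nor any descendant is in the conditioning set).
  P3: blocked at collider L (neither it nor any descendant is in the conditioning set).
  P4: blocked at collider L (neither it nor any descendant is in the conditioning set).
{J} does not satisfy the backdoor criterion.

No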